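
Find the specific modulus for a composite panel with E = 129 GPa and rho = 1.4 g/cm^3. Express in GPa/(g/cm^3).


Specific stiffness = E/rho = 129/1.4 = 92.1 GPa/(g/cm^3)

92.1 GPa/(g/cm^3)


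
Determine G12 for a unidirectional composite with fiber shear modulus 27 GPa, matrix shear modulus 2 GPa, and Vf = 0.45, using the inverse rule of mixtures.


1/G12 = Vf/Gf + (1-Vf)/Gm = 0.45/27 + 0.55/2
G12 = 3.43 GPa

3.43 GPa


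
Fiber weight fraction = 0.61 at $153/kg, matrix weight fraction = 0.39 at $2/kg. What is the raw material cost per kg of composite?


Cost = cost_f*Wf + cost_m*Wm = 153*0.61 + 2*0.39 = $94.11/kg

$94.11/kg


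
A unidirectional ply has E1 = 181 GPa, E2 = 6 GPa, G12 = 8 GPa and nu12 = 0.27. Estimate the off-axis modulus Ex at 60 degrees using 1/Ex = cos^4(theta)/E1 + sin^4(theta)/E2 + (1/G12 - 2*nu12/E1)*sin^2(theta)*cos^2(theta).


cos^4(60) = 0.0625, sin^4(60) = 0.5625, sin^2(60)*cos^2(60) = 0.1875
1/G12 - 2*nu12/E1 = 1/8 - 2*0.27/181 = 0.122017 GPa^-1
1/Ex = 0.0625/181 + 0.5625/6 + 0.122017*0.1875 = 0.1169734 GPa^-1
Ex = 8.55 GPa

8.55 GPa


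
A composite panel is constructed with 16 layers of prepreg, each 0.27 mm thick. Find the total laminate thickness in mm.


h = n * t_ply = 16 * 0.27 = 4.32 mm

4.32 mm


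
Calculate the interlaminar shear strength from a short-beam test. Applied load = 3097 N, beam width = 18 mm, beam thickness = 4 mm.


ILSS = 3F/(4bh) = 3*3097/(4*18*4) = 32.26 MPa

32.26 MPa


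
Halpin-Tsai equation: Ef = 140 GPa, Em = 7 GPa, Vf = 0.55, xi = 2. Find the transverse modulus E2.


eta = (Ef/Em - 1)/(Ef/Em + xi) = (20.0 - 1)/(20.0 + 2) = 0.8636
E2 = Em*(1+xi*eta*Vf)/(1-eta*Vf) = 26.0 GPa

26.0 GPa


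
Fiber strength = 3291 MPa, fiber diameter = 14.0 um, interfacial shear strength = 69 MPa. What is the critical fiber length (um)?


Lc = sigma_f * d / (2 * tau_i) = 3291 * 14.0 / (2 * 69) = 333.9 um

333.9 um


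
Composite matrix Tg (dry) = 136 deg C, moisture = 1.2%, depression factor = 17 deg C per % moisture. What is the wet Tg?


Tg_wet = Tg_dry - k*moisture = 136 - 17*1.2 = 115.6 deg C

115.6 deg C


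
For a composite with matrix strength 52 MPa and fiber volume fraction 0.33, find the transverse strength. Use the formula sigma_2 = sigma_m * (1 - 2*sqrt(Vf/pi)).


factor = 1 - 2*sqrt(0.33/pi) = 0.3518
sigma_2 = 52 * 0.3518 = 18.29 MPa

18.29 MPa


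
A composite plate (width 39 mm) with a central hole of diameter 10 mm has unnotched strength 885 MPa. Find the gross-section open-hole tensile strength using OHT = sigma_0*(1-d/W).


OHT = sigma_0*(1-d/W) = 885*(1-10/39) = 658.1 MPa

658.1 MPa


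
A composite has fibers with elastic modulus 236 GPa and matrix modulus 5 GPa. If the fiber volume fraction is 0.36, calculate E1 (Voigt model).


E1 = Ef*Vf + Em*(1-Vf) = 236*0.36 + 5*0.64 = 88.16 GPa

88.16 GPa


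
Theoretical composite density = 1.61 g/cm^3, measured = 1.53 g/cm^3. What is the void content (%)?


Void% = (rho_theo - rho_actual)/rho_theo * 100 = (1.61 - 1.53)/1.61 * 100 = 4.97%

4.97%


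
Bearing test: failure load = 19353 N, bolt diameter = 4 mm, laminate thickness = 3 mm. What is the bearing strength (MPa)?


sigma_br = F/(d*h) = 19353/(4*3) = 1612.8 MPa

1612.8 MPa


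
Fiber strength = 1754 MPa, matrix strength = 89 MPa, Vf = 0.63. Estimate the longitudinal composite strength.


sigma_1 = sigma_f*Vf + sigma_m*(1-Vf) = 1754*0.63 + 89*0.37 = 1138.0 MPa

1138.0 MPa


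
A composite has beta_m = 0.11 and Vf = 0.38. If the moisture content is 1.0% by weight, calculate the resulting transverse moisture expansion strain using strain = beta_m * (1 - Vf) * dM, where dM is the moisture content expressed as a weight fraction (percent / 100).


dM = 1.0/100 = 0.01
strain = beta_m * (1-Vf) * dM = 0.11 * 0.62 * 0.01 = 0.000682

0.000682


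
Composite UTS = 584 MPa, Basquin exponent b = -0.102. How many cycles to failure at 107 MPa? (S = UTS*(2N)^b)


N = 0.5 * (S/UTS)^(1/b) = 0.5 * (107/584)^(1/-0.102) = 8.4090e+06 cycles

8.4090e+06 cycles


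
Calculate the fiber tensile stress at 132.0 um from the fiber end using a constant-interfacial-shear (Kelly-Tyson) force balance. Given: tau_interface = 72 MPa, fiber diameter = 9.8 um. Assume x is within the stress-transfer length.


Force balance: sigma_f * (pi*d^2/4) = tau * (pi*d) * x  ->  sigma_f = 4 * tau * x / d
sigma_f = 4 * 72 * 132.0 / 9.8 = 3879.2 MPa

3879.2 MPa


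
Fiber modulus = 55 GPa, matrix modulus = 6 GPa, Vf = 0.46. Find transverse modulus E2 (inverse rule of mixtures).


1/E2 = Vf/Ef + (1-Vf)/Em = 0.46/55 + 0.54/6
E2 = 10.17 GPa

10.17 GPa


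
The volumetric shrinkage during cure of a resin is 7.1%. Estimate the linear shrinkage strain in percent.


Linear shrinkage ≈ vol_shrink/3 = 7.1/3 = 2.367%

2.367%


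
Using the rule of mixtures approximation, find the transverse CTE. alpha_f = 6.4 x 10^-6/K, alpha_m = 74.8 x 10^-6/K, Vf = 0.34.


alpha_2 = alpha_f*Vf + alpha_m*(1-Vf) = 6.4*0.34 + 74.8*0.66 = 51.5 x 10^-6/K

51.5 x 10^-6/K


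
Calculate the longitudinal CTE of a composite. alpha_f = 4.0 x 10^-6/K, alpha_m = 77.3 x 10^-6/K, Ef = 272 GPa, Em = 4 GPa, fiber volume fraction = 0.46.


E1 = Ef*Vf + Em*(1-Vf) = 127.28
alpha_1 = (alpha_f*Ef*Vf + alpha_m*Em*(1-Vf))/E1 = 5.24 x 10^-6/K

5.24 x 10^-6/K


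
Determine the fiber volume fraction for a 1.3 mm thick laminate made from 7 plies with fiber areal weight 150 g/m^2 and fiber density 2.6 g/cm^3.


Vf = n * FAW / (rho_f * h * 1000) = 7 * 150 / (2.6 * 1.3 * 1000) = 0.3107

0.3107


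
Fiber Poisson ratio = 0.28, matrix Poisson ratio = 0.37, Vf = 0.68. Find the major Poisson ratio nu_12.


nu_12 = nu_f*Vf + nu_m*(1-Vf) = 0.28*0.68 + 0.37*0.32 = 0.3088

0.3088


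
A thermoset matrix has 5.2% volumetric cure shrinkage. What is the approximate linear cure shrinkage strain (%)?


Linear shrinkage ≈ vol_shrink/3 = 5.2/3 = 1.733%

1.733%


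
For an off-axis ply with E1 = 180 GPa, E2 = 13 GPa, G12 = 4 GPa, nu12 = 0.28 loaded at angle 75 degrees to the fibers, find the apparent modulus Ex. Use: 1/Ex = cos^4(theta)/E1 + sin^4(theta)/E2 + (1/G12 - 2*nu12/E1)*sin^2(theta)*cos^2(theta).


cos^4(75) = 0.004487, sin^4(75) = 0.870513, sin^2(75)*cos^2(75) = 0.0625
1/G12 - 2*nu12/E1 = 1/4 - 2*0.28/180 = 0.246889 GPa^-1
1/Ex = 0.004487/180 + 0.870513/13 + 0.246889*0.0625 = 0.082418 GPa^-1
Ex = 12.13 GPa

12.13 GPa


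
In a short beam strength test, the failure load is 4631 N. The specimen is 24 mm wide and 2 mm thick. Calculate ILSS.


ILSS = 3F/(4bh) = 3*4631/(4*24*2) = 72.36 MPa

72.36 MPa


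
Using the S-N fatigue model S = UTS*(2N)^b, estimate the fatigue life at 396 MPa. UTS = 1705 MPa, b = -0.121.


N = 0.5 * (S/UTS)^(1/b) = 0.5 * (396/1705)^(1/-0.121) = 86872.1813 cycles

86872.1813 cycles


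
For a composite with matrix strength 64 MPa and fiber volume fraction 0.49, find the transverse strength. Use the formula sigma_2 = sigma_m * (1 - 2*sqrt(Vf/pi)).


factor = 1 - 2*sqrt(0.49/pi) = 0.2101
sigma_2 = 64 * 0.2101 = 13.45 MPa

13.45 MPa


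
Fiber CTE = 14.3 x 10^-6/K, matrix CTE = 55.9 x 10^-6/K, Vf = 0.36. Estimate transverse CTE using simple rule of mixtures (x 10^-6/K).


alpha_2 = alpha_f*Vf + alpha_m*(1-Vf) = 14.3*0.36 + 55.9*0.64 = 40.9 x 10^-6/K

40.9 x 10^-6/K


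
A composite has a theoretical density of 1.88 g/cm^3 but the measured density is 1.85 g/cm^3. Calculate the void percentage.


Void% = (rho_theo - rho_actual)/rho_theo * 100 = (1.88 - 1.85)/1.88 * 100 = 1.6%

1.6%


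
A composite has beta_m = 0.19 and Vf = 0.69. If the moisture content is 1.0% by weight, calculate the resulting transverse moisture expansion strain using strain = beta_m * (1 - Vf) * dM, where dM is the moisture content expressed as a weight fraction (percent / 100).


dM = 1.0/100 = 0.01
strain = beta_m * (1-Vf) * dM = 0.19 * 0.31 * 0.01 = 0.000589

0.000589


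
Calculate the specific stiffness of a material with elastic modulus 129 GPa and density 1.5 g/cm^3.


Specific stiffness = E/rho = 129/1.5 = 86.0 GPa/(g/cm^3)

86.0 GPa/(g/cm^3)


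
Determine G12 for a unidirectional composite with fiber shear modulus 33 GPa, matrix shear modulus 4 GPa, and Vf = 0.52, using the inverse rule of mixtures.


1/G12 = Vf/Gf + (1-Vf)/Gm = 0.52/33 + 0.48/4
G12 = 7.37 GPa

7.37 GPa


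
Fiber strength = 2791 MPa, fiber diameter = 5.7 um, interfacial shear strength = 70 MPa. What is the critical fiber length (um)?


Lc = sigma_f * d / (2 * tau_i) = 2791 * 5.7 / (2 * 70) = 113.6 um

113.6 um


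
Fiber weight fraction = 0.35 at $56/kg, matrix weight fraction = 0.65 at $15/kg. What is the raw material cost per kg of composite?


Cost = cost_f*Wf + cost_m*Wm = 56*0.35 + 15*0.65 = $29.35/kg

$29.35/kg


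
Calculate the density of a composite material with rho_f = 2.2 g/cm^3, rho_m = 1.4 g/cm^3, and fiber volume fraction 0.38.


rho_c = rho_f*Vf + rho_m*(1-Vf) = 2.2*0.38 + 1.4*0.62 = 1.704 g/cm^3

1.704 g/cm^3


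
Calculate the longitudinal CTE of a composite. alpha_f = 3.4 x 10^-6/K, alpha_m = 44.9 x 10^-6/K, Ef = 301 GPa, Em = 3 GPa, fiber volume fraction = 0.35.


E1 = Ef*Vf + Em*(1-Vf) = 107.3
alpha_1 = (alpha_f*Ef*Vf + alpha_m*Em*(1-Vf))/E1 = 4.15 x 10^-6/K

4.15 x 10^-6/K


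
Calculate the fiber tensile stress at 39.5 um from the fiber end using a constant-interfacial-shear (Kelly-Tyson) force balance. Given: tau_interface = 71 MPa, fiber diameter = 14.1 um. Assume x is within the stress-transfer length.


Force balance: sigma_f * (pi*d^2/4) = tau * (pi*d) * x  ->  sigma_f = 4 * tau * x / d
sigma_f = 4 * 71 * 39.5 / 14.1 = 795.6 MPa

795.6 MPa


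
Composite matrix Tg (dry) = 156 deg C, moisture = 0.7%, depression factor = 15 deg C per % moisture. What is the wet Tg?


Tg_wet = Tg_dry - k*moisture = 156 - 15*0.7 = 145.5 deg C

145.5 deg C


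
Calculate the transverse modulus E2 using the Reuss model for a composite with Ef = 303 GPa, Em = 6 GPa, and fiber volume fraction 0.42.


1/E2 = Vf/Ef + (1-Vf)/Em = 0.42/303 + 0.58/6
E2 = 10.2 GPa

10.2 GPa


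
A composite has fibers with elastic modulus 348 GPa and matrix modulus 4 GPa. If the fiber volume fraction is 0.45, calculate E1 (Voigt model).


E1 = Ef*Vf + Em*(1-Vf) = 348*0.45 + 4*0.55 = 158.8 GPa

158.8 GPa


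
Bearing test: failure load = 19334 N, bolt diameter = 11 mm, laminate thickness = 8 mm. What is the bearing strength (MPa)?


sigma_br = F/(d*h) = 19334/(11*8) = 219.7 MPa

219.7 MPa


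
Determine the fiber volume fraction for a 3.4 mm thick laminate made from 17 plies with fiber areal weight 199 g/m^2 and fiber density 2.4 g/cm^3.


Vf = n * FAW / (rho_f * h * 1000) = 17 * 199 / (2.4 * 3.4 * 1000) = 0.4146

0.4146


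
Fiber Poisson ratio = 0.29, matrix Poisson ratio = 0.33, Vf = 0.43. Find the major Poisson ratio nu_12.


nu_12 = nu_f*Vf + nu_m*(1-Vf) = 0.29*0.43 + 0.33*0.57 = 0.3128

0.3128


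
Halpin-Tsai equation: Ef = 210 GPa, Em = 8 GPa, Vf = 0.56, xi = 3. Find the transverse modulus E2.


eta = (Ef/Em - 1)/(Ef/Em + xi) = (26.25 - 1)/(26.25 + 3) = 0.8632
E2 = Em*(1+xi*eta*Vf)/(1-eta*Vf) = 37.95 GPa

37.95 GPa


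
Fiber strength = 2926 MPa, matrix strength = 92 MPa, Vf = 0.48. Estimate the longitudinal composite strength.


sigma_1 = sigma_f*Vf + sigma_m*(1-Vf) = 2926*0.48 + 92*0.52 = 1452.3 MPa

1452.3 MPa


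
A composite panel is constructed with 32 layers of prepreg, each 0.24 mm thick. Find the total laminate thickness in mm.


h = n * t_ply = 32 * 0.24 = 7.68 mm

7.68 mm


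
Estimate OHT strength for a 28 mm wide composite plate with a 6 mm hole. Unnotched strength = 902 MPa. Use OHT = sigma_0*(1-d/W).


OHT = sigma_0*(1-d/W) = 902*(1-6/28) = 708.7 MPa

708.7 MPa


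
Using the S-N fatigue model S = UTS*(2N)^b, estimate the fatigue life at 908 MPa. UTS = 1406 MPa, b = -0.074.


N = 0.5 * (S/UTS)^(1/b) = 0.5 * (908/1406)^(1/-0.074) = 184.1531 cycles

184.1531 cycles


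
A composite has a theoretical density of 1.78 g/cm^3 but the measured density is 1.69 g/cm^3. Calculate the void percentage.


Void% = (rho_theo - rho_actual)/rho_theo * 100 = (1.78 - 1.69)/1.78 * 100 = 5.06%

5.06%


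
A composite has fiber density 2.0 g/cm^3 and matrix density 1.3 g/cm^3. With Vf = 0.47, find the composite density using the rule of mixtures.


rho_c = rho_f*Vf + rho_m*(1-Vf) = 2.0*0.47 + 1.3*0.53 = 1.629 g/cm^3

1.629 g/cm^3


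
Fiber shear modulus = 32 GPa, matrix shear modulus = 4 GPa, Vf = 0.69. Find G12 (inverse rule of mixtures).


1/G12 = Vf/Gf + (1-Vf)/Gm = 0.69/32 + 0.31/4
G12 = 10.09 GPa

10.09 GPa


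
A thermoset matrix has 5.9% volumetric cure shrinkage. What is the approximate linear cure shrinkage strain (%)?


Linear shrinkage ≈ vol_shrink/3 = 5.9/3 = 1.967%

1.967%


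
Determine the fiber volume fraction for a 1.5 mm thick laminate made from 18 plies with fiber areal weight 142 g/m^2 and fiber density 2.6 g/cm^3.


Vf = n * FAW / (rho_f * h * 1000) = 18 * 142 / (2.6 * 1.5 * 1000) = 0.6554

0.6554


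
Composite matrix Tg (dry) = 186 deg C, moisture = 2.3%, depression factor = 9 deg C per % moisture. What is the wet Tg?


Tg_wet = Tg_dry - k*moisture = 186 - 9*2.3 = 165.3 deg C

165.3 deg C


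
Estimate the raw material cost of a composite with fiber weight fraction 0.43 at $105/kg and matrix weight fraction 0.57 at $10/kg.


Cost = cost_f*Wf + cost_m*Wm = 105*0.43 + 10*0.57 = $50.85/kg

$50.85/kg


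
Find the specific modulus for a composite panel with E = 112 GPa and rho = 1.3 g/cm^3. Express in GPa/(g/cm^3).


Specific stiffness = E/rho = 112/1.3 = 86.2 GPa/(g/cm^3)

86.2 GPa/(g/cm^3)


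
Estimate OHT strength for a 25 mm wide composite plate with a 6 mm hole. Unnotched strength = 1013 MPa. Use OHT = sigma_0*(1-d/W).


OHT = sigma_0*(1-d/W) = 1013*(1-6/25) = 769.9 MPa

769.9 MPa


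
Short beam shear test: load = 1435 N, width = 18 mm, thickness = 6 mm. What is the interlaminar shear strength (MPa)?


ILSS = 3F/(4bh) = 3*1435/(4*18*6) = 9.97 MPa

9.97 MPa


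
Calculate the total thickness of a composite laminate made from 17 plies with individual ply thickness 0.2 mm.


h = n * t_ply = 17 * 0.2 = 3.4 mm

3.4 mm


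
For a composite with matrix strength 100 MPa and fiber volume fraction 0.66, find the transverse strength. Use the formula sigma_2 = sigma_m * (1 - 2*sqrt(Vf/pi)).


factor = 1 - 2*sqrt(0.66/pi) = 0.0833
sigma_2 = 100 * 0.0833 = 8.33 MPa

8.33 MPa


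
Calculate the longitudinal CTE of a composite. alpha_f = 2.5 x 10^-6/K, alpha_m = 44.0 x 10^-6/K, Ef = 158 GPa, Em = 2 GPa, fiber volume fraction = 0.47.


E1 = Ef*Vf + Em*(1-Vf) = 75.32
alpha_1 = (alpha_f*Ef*Vf + alpha_m*Em*(1-Vf))/E1 = 3.08 x 10^-6/K

3.08 x 10^-6/K


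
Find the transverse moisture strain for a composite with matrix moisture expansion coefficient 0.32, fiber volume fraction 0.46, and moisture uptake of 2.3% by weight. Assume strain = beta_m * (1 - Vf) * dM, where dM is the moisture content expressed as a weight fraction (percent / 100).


dM = 2.3/100 = 0.023
strain = beta_m * (1-Vf) * dM = 0.32 * 0.54 * 0.023 = 0.0039744

0.0039744


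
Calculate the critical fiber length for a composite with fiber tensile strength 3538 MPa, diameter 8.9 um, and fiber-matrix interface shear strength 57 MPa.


Lc = sigma_f * d / (2 * tau_i) = 3538 * 8.9 / (2 * 57) = 276.2 um

276.2 um


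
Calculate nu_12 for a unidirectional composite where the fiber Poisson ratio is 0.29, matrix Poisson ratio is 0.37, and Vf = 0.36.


nu_12 = nu_f*Vf + nu_m*(1-Vf) = 0.29*0.36 + 0.37*0.64 = 0.3412

0.3412


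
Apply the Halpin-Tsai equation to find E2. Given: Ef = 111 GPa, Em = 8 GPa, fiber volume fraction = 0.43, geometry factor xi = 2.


eta = (Ef/Em - 1)/(Ef/Em + xi) = (13.875 - 1)/(13.875 + 2) = 0.811
E2 = Em*(1+xi*eta*Vf)/(1-eta*Vf) = 20.85 GPa

20.85 GPa


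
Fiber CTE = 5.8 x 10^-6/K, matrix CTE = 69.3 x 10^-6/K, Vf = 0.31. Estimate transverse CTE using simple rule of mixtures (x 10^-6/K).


alpha_2 = alpha_f*Vf + alpha_m*(1-Vf) = 5.8*0.31 + 69.3*0.69 = 49.6 x 10^-6/K

49.6 x 10^-6/K


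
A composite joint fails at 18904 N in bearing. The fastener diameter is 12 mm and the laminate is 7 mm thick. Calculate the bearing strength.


sigma_br = F/(d*h) = 18904/(12*7) = 225.0 MPa

225.0 MPa


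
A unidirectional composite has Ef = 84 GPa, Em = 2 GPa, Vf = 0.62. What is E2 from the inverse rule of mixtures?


1/E2 = Vf/Ef + (1-Vf)/Em = 0.62/84 + 0.38/2
E2 = 5.07 GPa

5.07 GPa


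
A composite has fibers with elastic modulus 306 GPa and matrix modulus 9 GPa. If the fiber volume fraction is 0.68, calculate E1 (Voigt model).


E1 = Ef*Vf + Em*(1-Vf) = 306*0.68 + 9*0.32 = 210.96 GPa

210.96 GPa


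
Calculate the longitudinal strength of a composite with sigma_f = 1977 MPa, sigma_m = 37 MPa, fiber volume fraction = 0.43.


sigma_1 = sigma_f*Vf + sigma_m*(1-Vf) = 1977*0.43 + 37*0.57 = 871.2 MPa

871.2 MPa


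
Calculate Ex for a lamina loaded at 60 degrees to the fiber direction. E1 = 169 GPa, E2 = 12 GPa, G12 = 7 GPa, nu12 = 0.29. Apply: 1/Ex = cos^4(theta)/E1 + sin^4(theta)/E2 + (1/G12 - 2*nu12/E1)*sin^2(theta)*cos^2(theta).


cos^4(60) = 0.0625, sin^4(60) = 0.5625, sin^2(60)*cos^2(60) = 0.1875
1/G12 - 2*nu12/E1 = 1/7 - 2*0.29/169 = 0.139425 GPa^-1
1/Ex = 0.0625/169 + 0.5625/12 + 0.139425*0.1875 = 0.073387 GPa^-1
Ex = 13.63 GPa

13.63 GPa


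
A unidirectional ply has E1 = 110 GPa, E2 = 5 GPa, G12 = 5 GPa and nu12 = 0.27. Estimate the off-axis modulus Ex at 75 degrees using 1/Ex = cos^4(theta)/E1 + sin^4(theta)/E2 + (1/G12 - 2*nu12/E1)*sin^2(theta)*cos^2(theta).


cos^4(75) = 0.004487, sin^4(75) = 0.870513, sin^2(75)*cos^2(75) = 0.0625
1/G12 - 2*nu12/E1 = 1/5 - 2*0.27/110 = 0.195091 GPa^-1
1/Ex = 0.004487/110 + 0.870513/5 + 0.195091*0.0625 = 0.1863365 GPa^-1
Ex = 5.37 GPa

5.37 GPa


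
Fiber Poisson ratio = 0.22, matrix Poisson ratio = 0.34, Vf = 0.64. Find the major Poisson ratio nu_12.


nu_12 = nu_f*Vf + nu_m*(1-Vf) = 0.22*0.64 + 0.34*0.36 = 0.2632

0.2632


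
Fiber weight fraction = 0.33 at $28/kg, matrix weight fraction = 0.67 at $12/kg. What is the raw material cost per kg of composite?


Cost = cost_f*Wf + cost_m*Wm = 28*0.33 + 12*0.67 = $17.28/kg

$17.28/kg


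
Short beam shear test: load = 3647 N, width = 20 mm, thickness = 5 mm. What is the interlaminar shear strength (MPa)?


ILSS = 3F/(4bh) = 3*3647/(4*20*5) = 27.35 MPa

27.35 MPa


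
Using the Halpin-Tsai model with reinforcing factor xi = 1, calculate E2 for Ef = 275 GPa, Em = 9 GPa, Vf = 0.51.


eta = (Ef/Em - 1)/(Ef/Em + xi) = (30.5556 - 1)/(30.5556 + 1) = 0.9366
E2 = Em*(1+xi*eta*Vf)/(1-eta*Vf) = 25.46 GPa

25.46 GPa


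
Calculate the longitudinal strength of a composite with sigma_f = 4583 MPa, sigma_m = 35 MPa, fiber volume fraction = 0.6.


sigma_1 = sigma_f*Vf + sigma_m*(1-Vf) = 4583*0.6 + 35*0.4 = 2763.8 MPa

2763.8 MPa


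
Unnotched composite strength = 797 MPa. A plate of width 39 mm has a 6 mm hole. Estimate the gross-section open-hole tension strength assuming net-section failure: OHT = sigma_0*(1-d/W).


OHT = sigma_0*(1-d/W) = 797*(1-6/39) = 674.4 MPa

674.4 MPa


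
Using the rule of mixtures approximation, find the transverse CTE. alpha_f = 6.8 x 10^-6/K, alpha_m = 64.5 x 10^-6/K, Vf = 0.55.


alpha_2 = alpha_f*Vf + alpha_m*(1-Vf) = 6.8*0.55 + 64.5*0.45 = 32.8 x 10^-6/K

32.8 x 10^-6/K


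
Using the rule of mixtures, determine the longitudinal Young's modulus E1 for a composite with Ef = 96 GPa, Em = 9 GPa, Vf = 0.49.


E1 = Ef*Vf + Em*(1-Vf) = 96*0.49 + 9*0.51 = 51.63 GPa

51.63 GPa


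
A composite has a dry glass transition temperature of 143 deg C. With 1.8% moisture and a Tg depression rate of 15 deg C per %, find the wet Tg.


Tg_wet = Tg_dry - k*moisture = 143 - 15*1.8 = 116.0 deg C

116.0 deg C


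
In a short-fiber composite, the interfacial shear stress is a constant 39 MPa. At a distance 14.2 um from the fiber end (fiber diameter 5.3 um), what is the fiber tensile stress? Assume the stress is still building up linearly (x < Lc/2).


Force balance: sigma_f * (pi*d^2/4) = tau * (pi*d) * x  ->  sigma_f = 4 * tau * x / d
sigma_f = 4 * 39 * 14.2 / 5.3 = 418.0 MPa

418.0 MPa


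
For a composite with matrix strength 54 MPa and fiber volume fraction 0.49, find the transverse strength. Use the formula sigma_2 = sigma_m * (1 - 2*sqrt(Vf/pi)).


factor = 1 - 2*sqrt(0.49/pi) = 0.2101
sigma_2 = 54 * 0.2101 = 11.35 MPa

11.35 MPa


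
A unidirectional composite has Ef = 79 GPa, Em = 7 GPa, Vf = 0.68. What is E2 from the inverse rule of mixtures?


1/E2 = Vf/Ef + (1-Vf)/Em = 0.68/79 + 0.32/7
E2 = 18.41 GPa

18.41 GPa


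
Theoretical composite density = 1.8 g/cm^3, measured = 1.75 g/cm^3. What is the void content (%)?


Void% = (rho_theo - rho_actual)/rho_theo * 100 = (1.8 - 1.75)/1.8 * 100 = 2.78%

2.78%


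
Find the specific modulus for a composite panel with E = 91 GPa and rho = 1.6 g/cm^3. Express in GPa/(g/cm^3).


Specific stiffness = E/rho = 91/1.6 = 56.9 GPa/(g/cm^3)

56.9 GPa/(g/cm^3)


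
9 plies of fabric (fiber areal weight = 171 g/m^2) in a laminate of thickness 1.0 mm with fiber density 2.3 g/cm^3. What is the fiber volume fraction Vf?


Vf = n * FAW / (rho_f * h * 1000) = 9 * 171 / (2.3 * 1.0 * 1000) = 0.6691

0.6691


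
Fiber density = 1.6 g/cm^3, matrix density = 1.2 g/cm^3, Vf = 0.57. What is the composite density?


rho_c = rho_f*Vf + rho_m*(1-Vf) = 1.6*0.57 + 1.2*0.43 = 1.428 g/cm^3

1.428 g/cm^3


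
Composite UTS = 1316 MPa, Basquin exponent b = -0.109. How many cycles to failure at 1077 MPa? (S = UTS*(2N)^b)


N = 0.5 * (S/UTS)^(1/b) = 0.5 * (1077/1316)^(1/-0.109) = 3.1442 cycles

3.1442 cycles


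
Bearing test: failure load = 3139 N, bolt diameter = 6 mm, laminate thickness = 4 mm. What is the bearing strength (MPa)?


sigma_br = F/(d*h) = 3139/(6*4) = 130.8 MPa

130.8 MPa


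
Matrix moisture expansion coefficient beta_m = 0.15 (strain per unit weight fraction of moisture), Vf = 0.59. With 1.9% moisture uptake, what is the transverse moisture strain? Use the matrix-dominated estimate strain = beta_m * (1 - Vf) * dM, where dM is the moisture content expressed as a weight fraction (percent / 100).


dM = 1.9/100 = 0.019
strain = beta_m * (1-Vf) * dM = 0.15 * 0.41 * 0.019 = 0.0011685

0.0011685


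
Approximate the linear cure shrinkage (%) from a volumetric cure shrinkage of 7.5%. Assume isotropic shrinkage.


Linear shrinkage ≈ vol_shrink/3 = 7.5/3 = 2.5%

2.5%


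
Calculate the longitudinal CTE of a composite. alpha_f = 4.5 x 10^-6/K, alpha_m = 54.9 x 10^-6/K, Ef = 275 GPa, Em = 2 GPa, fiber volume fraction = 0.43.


E1 = Ef*Vf + Em*(1-Vf) = 119.39
alpha_1 = (alpha_f*Ef*Vf + alpha_m*Em*(1-Vf))/E1 = 4.98 x 10^-6/K

4.98 x 10^-6/K


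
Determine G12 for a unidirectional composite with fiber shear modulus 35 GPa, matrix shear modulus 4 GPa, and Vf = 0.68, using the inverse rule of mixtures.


1/G12 = Vf/Gf + (1-Vf)/Gm = 0.68/35 + 0.32/4
G12 = 10.06 GPa

10.06 GPa


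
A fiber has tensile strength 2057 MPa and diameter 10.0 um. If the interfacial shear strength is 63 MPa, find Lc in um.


Lc = sigma_f * d / (2 * tau_i) = 2057 * 10.0 / (2 * 63) = 163.3 um

163.3 um


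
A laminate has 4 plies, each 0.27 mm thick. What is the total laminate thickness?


h = n * t_ply = 4 * 0.27 = 1.08 mm

1.08 mm


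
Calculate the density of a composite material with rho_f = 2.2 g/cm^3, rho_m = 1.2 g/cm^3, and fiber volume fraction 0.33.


rho_c = rho_f*Vf + rho_m*(1-Vf) = 2.2*0.33 + 1.2*0.67 = 1.53 g/cm^3

1.53 g/cm^3


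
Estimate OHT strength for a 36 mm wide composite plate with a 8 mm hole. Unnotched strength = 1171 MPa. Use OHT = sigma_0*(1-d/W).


OHT = sigma_0*(1-d/W) = 1171*(1-8/36) = 910.8 MPa

910.8 MPa


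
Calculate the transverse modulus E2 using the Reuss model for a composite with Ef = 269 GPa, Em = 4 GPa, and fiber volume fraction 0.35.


1/E2 = Vf/Ef + (1-Vf)/Em = 0.35/269 + 0.65/4
E2 = 6.1 GPa

6.1 GPa


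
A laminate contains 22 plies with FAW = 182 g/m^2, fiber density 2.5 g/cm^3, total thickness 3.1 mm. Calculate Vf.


Vf = n * FAW / (rho_f * h * 1000) = 22 * 182 / (2.5 * 3.1 * 1000) = 0.5166

0.5166


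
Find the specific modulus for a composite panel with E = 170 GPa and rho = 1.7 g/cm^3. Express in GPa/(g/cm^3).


Specific stiffness = E/rho = 170/1.7 = 100.0 GPa/(g/cm^3)

100.0 GPa/(g/cm^3)


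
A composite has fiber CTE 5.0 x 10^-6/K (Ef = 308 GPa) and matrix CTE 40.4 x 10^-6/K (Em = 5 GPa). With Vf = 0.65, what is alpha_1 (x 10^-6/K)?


E1 = Ef*Vf + Em*(1-Vf) = 201.95
alpha_1 = (alpha_f*Ef*Vf + alpha_m*Em*(1-Vf))/E1 = 5.31 x 10^-6/K

5.31 x 10^-6/K


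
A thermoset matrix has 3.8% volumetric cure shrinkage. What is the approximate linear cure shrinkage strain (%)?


Linear shrinkage ≈ vol_shrink/3 = 3.8/3 = 1.267%

1.267%


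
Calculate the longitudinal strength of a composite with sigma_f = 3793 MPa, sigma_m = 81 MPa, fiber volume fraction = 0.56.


sigma_1 = sigma_f*Vf + sigma_m*(1-Vf) = 3793*0.56 + 81*0.44 = 2159.7 MPa

2159.7 MPa


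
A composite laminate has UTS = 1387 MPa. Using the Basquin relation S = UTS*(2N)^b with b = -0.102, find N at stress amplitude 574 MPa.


N = 0.5 * (S/UTS)^(1/b) = 0.5 * (574/1387)^(1/-0.102) = 2854.2065 cycles

2854.2065 cycles


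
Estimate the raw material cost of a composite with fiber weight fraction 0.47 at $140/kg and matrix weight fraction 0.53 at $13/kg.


Cost = cost_f*Wf + cost_m*Wm = 140*0.47 + 13*0.53 = $72.69/kg

$72.69/kg


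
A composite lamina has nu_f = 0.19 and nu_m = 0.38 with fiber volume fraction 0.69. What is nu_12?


nu_12 = nu_f*Vf + nu_m*(1-Vf) = 0.19*0.69 + 0.38*0.31 = 0.2489

0.2489


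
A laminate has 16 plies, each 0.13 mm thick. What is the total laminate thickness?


h = n * t_ply = 16 * 0.13 = 2.08 mm

2.08 mm


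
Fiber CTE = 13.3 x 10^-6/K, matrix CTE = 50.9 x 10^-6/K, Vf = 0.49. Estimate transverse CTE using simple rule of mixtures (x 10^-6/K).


alpha_2 = alpha_f*Vf + alpha_m*(1-Vf) = 13.3*0.49 + 50.9*0.51 = 32.5 x 10^-6/K

32.5 x 10^-6/K


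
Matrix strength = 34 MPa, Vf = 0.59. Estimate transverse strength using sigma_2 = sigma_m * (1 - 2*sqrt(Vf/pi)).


factor = 1 - 2*sqrt(0.59/pi) = 0.1333
sigma_2 = 34 * 0.1333 = 4.53 MPa

4.53 MPa


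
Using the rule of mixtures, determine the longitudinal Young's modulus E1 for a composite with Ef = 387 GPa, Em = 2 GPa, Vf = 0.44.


E1 = Ef*Vf + Em*(1-Vf) = 387*0.44 + 2*0.56 = 171.4 GPa

171.4 GPa


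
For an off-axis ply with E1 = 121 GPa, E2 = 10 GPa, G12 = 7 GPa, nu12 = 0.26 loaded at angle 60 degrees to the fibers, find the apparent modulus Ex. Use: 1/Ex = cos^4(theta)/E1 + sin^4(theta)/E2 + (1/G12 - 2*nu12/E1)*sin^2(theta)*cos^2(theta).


cos^4(60) = 0.0625, sin^4(60) = 0.5625, sin^2(60)*cos^2(60) = 0.1875
1/G12 - 2*nu12/E1 = 1/7 - 2*0.26/121 = 0.13856 GPa^-1
1/Ex = 0.0625/121 + 0.5625/10 + 0.13856*0.1875 = 0.0827465 GPa^-1
Ex = 12.09 GPa

12.09 GPa


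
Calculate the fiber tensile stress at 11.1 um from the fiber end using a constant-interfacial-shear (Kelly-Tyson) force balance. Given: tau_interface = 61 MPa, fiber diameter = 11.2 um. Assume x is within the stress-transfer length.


Force balance: sigma_f * (pi*d^2/4) = tau * (pi*d) * x  ->  sigma_f = 4 * tau * x / d
sigma_f = 4 * 61 * 11.1 / 11.2 = 241.8 MPa

241.8 MPa


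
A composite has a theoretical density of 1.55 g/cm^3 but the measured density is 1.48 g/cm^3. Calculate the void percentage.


Void% = (rho_theo - rho_actual)/rho_theo * 100 = (1.55 - 1.48)/1.55 * 100 = 4.52%

4.52%


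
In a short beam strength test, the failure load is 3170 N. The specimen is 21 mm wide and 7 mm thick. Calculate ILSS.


ILSS = 3F/(4bh) = 3*3170/(4*21*7) = 16.17 MPa

16.17 MPa


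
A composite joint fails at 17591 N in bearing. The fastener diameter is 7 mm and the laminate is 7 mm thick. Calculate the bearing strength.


sigma_br = F/(d*h) = 17591/(7*7) = 359.0 MPa

359.0 MPa


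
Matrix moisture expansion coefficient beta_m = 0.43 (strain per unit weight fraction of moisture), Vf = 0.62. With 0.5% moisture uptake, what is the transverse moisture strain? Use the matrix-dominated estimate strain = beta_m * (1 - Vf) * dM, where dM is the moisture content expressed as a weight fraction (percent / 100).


dM = 0.5/100 = 0.005
strain = beta_m * (1-Vf) * dM = 0.43 * 0.38 * 0.005 = 0.000817

0.000817


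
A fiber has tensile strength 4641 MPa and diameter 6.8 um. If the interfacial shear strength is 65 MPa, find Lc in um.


Lc = sigma_f * d / (2 * tau_i) = 4641 * 6.8 / (2 * 65) = 242.8 um

242.8 um


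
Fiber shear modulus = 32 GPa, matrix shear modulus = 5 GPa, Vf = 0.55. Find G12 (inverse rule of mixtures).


1/G12 = Vf/Gf + (1-Vf)/Gm = 0.55/32 + 0.45/5
G12 = 9.33 GPa

9.33 GPa


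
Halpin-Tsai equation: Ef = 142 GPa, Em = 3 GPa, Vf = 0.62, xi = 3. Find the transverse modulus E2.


eta = (Ef/Em - 1)/(Ef/Em + xi) = (47.3333 - 1)/(47.3333 + 3) = 0.9205
E2 = Em*(1+xi*eta*Vf)/(1-eta*Vf) = 18.95 GPa

18.95 GPa


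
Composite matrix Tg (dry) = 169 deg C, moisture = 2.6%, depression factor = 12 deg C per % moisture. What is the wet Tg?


Tg_wet = Tg_dry - k*moisture = 169 - 12*2.6 = 137.8 deg C

137.8 deg C


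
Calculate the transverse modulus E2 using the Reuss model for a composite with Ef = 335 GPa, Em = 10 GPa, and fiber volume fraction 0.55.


1/E2 = Vf/Ef + (1-Vf)/Em = 0.55/335 + 0.45/10
E2 = 21.44 GPa

21.44 GPa


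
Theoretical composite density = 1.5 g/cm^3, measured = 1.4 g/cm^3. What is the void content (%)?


Void% = (rho_theo - rho_actual)/rho_theo * 100 = (1.5 - 1.4)/1.5 * 100 = 6.67%

6.67%


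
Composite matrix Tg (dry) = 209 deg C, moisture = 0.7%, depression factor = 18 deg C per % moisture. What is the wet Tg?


Tg_wet = Tg_dry - k*moisture = 209 - 18*0.7 = 196.4 deg C

196.4 deg C


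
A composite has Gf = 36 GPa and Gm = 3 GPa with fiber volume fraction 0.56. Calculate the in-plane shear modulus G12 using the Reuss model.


1/G12 = Vf/Gf + (1-Vf)/Gm = 0.56/36 + 0.44/3
G12 = 6.16 GPa

6.16 GPa


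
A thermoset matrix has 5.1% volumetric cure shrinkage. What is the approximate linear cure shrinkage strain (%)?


Linear shrinkage ≈ vol_shrink/3 = 5.1/3 = 1.7%

1.7%


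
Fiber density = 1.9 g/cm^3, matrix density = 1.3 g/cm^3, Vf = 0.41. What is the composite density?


rho_c = rho_f*Vf + rho_m*(1-Vf) = 1.9*0.41 + 1.3*0.59 = 1.546 g/cm^3

1.546 g/cm^3


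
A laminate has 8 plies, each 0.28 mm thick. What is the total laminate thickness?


h = n * t_ply = 8 * 0.28 = 2.24 mm

2.24 mm


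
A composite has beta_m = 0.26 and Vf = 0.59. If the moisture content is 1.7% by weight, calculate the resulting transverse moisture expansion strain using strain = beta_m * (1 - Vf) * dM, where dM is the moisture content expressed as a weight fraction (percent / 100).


dM = 1.7/100 = 0.017
strain = beta_m * (1-Vf) * dM = 0.26 * 0.41 * 0.017 = 0.0018122

0.0018122


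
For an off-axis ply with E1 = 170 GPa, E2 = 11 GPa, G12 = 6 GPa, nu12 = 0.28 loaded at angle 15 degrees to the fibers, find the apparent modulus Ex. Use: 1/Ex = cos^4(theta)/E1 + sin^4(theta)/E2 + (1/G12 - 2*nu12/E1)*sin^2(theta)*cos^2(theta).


cos^4(15) = 0.870513, sin^4(15) = 0.004487, sin^2(15)*cos^2(15) = 0.0625
1/G12 - 2*nu12/E1 = 1/6 - 2*0.28/170 = 0.163373 GPa^-1
1/Ex = 0.870513/170 + 0.004487/11 + 0.163373*0.0625 = 0.0157394 GPa^-1
Ex = 63.53 GPa

63.53 GPa


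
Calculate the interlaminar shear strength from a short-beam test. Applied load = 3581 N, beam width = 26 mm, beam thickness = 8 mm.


ILSS = 3F/(4bh) = 3*3581/(4*26*8) = 12.91 MPa

12.91 MPa


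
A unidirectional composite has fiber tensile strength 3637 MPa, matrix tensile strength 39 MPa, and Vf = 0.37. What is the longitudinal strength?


sigma_1 = sigma_f*Vf + sigma_m*(1-Vf) = 3637*0.37 + 39*0.63 = 1370.3 MPa

1370.3 MPa


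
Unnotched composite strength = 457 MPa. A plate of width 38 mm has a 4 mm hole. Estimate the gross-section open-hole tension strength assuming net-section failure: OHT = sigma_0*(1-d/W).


OHT = sigma_0*(1-d/W) = 457*(1-4/38) = 408.9 MPa

408.9 MPa


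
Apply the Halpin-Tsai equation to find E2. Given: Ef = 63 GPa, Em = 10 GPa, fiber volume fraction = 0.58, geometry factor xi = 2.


eta = (Ef/Em - 1)/(Ef/Em + xi) = (6.3 - 1)/(6.3 + 2) = 0.6386
E2 = Em*(1+xi*eta*Vf)/(1-eta*Vf) = 27.65 GPa

27.65 GPa


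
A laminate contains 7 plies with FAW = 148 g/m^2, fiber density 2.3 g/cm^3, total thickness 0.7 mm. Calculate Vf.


Vf = n * FAW / (rho_f * h * 1000) = 7 * 148 / (2.3 * 0.7 * 1000) = 0.6435

0.6435


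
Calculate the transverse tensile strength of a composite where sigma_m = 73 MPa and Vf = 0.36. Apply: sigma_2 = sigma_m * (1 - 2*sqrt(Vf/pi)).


factor = 1 - 2*sqrt(0.36/pi) = 0.323
sigma_2 = 73 * 0.323 = 23.58 MPa

23.58 MPa


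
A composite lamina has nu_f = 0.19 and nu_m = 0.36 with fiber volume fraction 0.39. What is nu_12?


nu_12 = nu_f*Vf + nu_m*(1-Vf) = 0.19*0.39 + 0.36*0.61 = 0.2937

0.2937


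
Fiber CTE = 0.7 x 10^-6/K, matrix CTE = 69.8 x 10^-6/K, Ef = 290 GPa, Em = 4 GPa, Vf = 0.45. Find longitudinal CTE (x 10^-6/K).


E1 = Ef*Vf + Em*(1-Vf) = 132.7
alpha_1 = (alpha_f*Ef*Vf + alpha_m*Em*(1-Vf))/E1 = 1.85 x 10^-6/K

1.85 x 10^-6/K


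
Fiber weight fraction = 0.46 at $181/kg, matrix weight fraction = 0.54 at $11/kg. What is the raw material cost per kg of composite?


Cost = cost_f*Wf + cost_m*Wm = 181*0.46 + 11*0.54 = $89.2/kg

$89.2/kg


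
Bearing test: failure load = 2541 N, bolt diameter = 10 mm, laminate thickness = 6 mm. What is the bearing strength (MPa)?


sigma_br = F/(d*h) = 2541/(10*6) = 42.4 MPa

42.4 MPa


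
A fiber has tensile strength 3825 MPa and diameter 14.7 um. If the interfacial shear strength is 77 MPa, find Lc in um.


Lc = sigma_f * d / (2 * tau_i) = 3825 * 14.7 / (2 * 77) = 365.1 um

365.1 um


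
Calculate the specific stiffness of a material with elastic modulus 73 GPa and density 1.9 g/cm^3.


Specific stiffness = E/rho = 73/1.9 = 38.4 GPa/(g/cm^3)

38.4 GPa/(g/cm^3)


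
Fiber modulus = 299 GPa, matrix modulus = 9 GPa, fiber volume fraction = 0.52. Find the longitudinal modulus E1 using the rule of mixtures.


E1 = Ef*Vf + Em*(1-Vf) = 299*0.52 + 9*0.48 = 159.8 GPa

159.8 GPa


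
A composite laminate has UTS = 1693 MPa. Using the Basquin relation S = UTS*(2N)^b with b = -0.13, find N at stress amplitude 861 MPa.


N = 0.5 * (S/UTS)^(1/b) = 0.5 * (861/1693)^(1/-0.13) = 90.7498 cycles

90.7498 cycles


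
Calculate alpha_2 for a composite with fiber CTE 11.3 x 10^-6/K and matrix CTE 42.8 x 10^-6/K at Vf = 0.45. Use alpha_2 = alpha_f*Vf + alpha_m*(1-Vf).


alpha_2 = alpha_f*Vf + alpha_m*(1-Vf) = 11.3*0.45 + 42.8*0.55 = 28.6 x 10^-6/K

28.6 x 10^-6/K


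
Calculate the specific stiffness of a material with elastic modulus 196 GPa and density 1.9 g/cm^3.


Specific stiffness = E/rho = 196/1.9 = 103.2 GPa/(g/cm^3)

103.2 GPa/(g/cm^3)


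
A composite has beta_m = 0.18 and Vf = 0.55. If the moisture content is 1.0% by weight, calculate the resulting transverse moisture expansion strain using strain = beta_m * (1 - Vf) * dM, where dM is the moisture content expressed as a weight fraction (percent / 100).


dM = 1.0/100 = 0.01
strain = beta_m * (1-Vf) * dM = 0.18 * 0.45 * 0.01 = 0.00081

0.00081


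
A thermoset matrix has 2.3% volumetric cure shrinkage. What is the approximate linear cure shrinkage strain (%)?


Linear shrinkage ≈ vol_shrink/3 = 2.3/3 = 0.767%

0.767%


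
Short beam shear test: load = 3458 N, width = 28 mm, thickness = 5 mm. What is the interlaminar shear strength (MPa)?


ILSS = 3F/(4bh) = 3*3458/(4*28*5) = 18.53 MPa

18.53 MPa


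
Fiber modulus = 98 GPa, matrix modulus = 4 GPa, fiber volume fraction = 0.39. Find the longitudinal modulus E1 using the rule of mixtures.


E1 = Ef*Vf + Em*(1-Vf) = 98*0.39 + 4*0.61 = 40.66 GPa

40.66 GPa


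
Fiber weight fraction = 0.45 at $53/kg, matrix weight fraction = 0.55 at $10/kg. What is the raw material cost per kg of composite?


Cost = cost_f*Wf + cost_m*Wm = 53*0.45 + 10*0.55 = $29.35/kg

$29.35/kg


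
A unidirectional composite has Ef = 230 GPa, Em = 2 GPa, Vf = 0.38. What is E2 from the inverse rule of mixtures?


1/E2 = Vf/Ef + (1-Vf)/Em = 0.38/230 + 0.62/2
E2 = 3.21 GPa

3.21 GPa


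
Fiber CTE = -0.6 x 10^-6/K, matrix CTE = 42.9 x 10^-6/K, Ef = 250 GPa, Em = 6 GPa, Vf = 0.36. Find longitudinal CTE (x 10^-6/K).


E1 = Ef*Vf + Em*(1-Vf) = 93.84
alpha_1 = (alpha_f*Ef*Vf + alpha_m*Em*(1-Vf))/E1 = 1.18 x 10^-6/K

1.18 x 10^-6/K


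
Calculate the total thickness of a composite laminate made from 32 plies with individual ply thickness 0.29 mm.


h = n * t_ply = 32 * 0.29 = 9.28 mm

9.28 mm


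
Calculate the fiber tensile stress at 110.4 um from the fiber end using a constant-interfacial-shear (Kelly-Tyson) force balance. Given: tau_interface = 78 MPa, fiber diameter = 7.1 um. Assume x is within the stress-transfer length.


Force balance: sigma_f * (pi*d^2/4) = tau * (pi*d) * x  ->  sigma_f = 4 * tau * x / d
sigma_f = 4 * 78 * 110.4 / 7.1 = 4851.4 MPa

4851.4 MPa


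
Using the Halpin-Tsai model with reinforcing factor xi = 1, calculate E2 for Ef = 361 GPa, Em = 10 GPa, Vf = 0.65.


eta = (Ef/Em - 1)/(Ef/Em + xi) = (36.1 - 1)/(36.1 + 1) = 0.9461
E2 = Em*(1+xi*eta*Vf)/(1-eta*Vf) = 41.94 GPa

41.94 GPa


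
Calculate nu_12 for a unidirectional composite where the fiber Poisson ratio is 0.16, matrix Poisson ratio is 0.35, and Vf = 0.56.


nu_12 = nu_f*Vf + nu_m*(1-Vf) = 0.16*0.56 + 0.35*0.44 = 0.2436

0.2436


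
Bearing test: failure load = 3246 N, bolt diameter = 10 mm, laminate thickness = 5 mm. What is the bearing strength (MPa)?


sigma_br = F/(d*h) = 3246/(10*5) = 64.9 MPa

64.9 MPa


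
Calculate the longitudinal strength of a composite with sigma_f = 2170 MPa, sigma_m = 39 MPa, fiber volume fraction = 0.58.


sigma_1 = sigma_f*Vf + sigma_m*(1-Vf) = 2170*0.58 + 39*0.42 = 1275.0 MPa

1275.0 MPa


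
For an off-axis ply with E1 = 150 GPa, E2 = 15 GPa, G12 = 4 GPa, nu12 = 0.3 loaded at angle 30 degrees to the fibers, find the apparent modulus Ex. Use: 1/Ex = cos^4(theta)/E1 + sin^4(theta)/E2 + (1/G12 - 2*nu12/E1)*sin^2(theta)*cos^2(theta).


cos^4(30) = 0.5625, sin^4(30) = 0.0625, sin^2(30)*cos^2(30) = 0.1875
1/G12 - 2*nu12/E1 = 1/4 - 2*0.3/150 = 0.246 GPa^-1
1/Ex = 0.5625/150 + 0.0625/15 + 0.246*0.1875 = 0.0540417 GPa^-1
Ex = 18.5 GPa

18.5 GPa


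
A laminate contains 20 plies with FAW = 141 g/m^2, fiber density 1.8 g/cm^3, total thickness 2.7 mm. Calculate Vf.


Vf = n * FAW / (rho_f * h * 1000) = 20 * 141 / (1.8 * 2.7 * 1000) = 0.5802

0.5802


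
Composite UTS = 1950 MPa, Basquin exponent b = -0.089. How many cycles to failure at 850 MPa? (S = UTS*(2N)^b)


N = 0.5 * (S/UTS)^(1/b) = 0.5 * (850/1950)^(1/-0.089) = 5634.1920 cycles

5634.1920 cycles


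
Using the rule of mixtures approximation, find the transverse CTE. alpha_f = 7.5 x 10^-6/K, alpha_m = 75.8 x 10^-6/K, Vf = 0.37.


alpha_2 = alpha_f*Vf + alpha_m*(1-Vf) = 7.5*0.37 + 75.8*0.63 = 50.5 x 10^-6/K

50.5 x 10^-6/K


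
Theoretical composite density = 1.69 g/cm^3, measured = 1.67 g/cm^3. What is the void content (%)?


Void% = (rho_theo - rho_actual)/rho_theo * 100 = (1.69 - 1.67)/1.69 * 100 = 1.18%

1.18%


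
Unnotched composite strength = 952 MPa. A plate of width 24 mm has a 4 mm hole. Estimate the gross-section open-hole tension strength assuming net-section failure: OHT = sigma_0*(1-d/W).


OHT = sigma_0*(1-d/W) = 952*(1-4/24) = 793.3 MPa

793.3 MPa
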